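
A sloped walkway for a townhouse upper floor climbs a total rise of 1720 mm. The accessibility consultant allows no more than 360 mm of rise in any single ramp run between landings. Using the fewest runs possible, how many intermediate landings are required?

4 intermediate landings

⌈1720/360⌉ = 5 ramp runs.
5 runs are separated by 4 intermediate landings.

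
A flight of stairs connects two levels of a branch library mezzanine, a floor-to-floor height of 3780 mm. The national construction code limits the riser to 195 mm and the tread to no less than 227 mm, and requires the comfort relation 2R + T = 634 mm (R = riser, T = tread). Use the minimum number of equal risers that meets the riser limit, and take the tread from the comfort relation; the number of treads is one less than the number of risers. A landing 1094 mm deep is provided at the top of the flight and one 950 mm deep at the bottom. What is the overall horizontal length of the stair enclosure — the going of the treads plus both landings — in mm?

3780 / 195 = 19.38, so 20 risers are needed.
R = 3780 ÷ 20 = 189 mm.
T = 634 − 2·189 = 256 mm, which satisfies the 227 mm minimum.
20 risers give 19 treads; going = 19 × 256 = 4864 mm.
Enclosure = 4864 + 1094 + 950 = 6908 mm.

6908 mm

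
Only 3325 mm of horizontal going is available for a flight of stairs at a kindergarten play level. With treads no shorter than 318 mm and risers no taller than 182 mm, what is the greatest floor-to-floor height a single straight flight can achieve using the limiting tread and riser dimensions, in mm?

3325 / 318 = 10.46, so 10 treads fit.
Risers = treads + 1 = 11.
Maximum height = 11 × 182 = 2002 mm.

2002 mm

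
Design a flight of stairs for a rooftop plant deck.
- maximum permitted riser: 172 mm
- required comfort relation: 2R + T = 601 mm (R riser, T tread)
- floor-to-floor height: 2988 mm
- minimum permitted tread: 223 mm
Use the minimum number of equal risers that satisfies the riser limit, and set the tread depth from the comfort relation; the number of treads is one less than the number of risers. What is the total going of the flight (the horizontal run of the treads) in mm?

4573 mm

2988 / 172 = 17.37, so 18 risers are needed.
Riser R = 2988 / 18 = 166 mm, within the 172 mm limit.
From 2R + T = 601: T = 601 − 332 = 269 mm.
Treads = 18 − 1 = 17; going = 17 × 269 = 4573 mm.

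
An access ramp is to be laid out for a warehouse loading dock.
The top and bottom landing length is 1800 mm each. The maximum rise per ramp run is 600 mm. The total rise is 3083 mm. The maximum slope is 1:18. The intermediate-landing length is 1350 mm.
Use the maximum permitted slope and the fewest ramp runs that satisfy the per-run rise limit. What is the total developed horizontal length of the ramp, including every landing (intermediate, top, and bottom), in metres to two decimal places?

65.84 m

3083 / 600 = 5.14, so 6 ramp runs are needed. That means 5 intermediate landings.
Horizontal run for 3083 mm of rise at 1:18 is 3083 × 18 = 55494 mm.
Intermediate landings: 5 × 1350 = 6750 mm.
Top and bottom landings: 2 × 1800 = 3600 mm.
Total = 55494 + 6750 + 3600 = 65844 mm.
= 65.84 m.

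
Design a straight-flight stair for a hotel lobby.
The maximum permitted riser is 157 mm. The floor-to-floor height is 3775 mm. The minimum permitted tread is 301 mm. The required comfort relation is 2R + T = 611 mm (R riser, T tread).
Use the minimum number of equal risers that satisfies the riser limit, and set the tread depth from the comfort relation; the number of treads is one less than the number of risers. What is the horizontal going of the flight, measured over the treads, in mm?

3775 / 157 = 24.04, so 25 risers are needed.
R = 3775 ÷ 25 = 151 mm.
From 2R + T = 611: T = 611 − 302 = 309 mm.
25 risers give 24 treads; going = 24 × 309 = 7416 mm.

7416 mm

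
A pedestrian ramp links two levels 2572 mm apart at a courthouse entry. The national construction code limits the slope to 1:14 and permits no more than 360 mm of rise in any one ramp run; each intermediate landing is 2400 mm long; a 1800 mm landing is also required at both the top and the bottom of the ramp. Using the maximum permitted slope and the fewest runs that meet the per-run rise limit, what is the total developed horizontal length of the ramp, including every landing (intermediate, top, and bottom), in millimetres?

56408 mm

At most 360 each: 2572/360 = 7.14, giving 8 ramp runs. That means 7 intermediate landings.
Horizontal run for 2572 mm of rise at 1:14 is 2572 × 14 = 36008 mm.
7 intermediate landings contribute 7 × 2400 = 16800 mm.
Top and bottom landings: 2 × 1800 = 3600 mm.
Total = 36008 + 16800 + 3600 = 56408 mm.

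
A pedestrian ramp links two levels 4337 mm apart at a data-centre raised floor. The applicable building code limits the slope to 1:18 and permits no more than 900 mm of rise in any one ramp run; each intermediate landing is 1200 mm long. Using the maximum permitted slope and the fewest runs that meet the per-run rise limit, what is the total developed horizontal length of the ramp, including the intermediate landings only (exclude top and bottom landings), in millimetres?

At most 900 each: 4337/900 = 4.82, giving 5 ramp runs. That means 4 intermediate landings.
Horizontal run for 4337 mm of rise at 1:18 is 4337 × 18 = 78066 mm.
Intermediate landings: 4 × 1200 = 4800 mm.
Developed length = 78066 + 4800 = 82866 mm.

82866 mm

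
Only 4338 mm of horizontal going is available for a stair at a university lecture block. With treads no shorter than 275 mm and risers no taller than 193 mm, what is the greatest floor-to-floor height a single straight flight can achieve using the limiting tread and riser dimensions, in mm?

4338 / 275 = 15.77, so 15 treads fit.
Risers = treads + 1 = 16.
Maximum height = 16 × 193 = 3088 mm.

3088 mm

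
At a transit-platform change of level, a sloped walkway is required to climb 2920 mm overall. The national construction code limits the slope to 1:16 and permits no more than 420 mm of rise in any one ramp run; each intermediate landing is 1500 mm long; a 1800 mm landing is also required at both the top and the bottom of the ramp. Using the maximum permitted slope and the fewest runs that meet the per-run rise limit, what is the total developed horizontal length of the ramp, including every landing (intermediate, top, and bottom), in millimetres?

2920 / 420 = 6.95, so 7 ramp runs are needed. That means 6 intermediate landings.
Horizontal run for 2920 mm of rise at 1:16 is 2920 × 16 = 46720 mm.
Intermediate landings: 6 × 1500 = 9000 mm.
Top and bottom landings: 2 × 1800 = 3600 mm.
Total = 46720 + 9000 + 3600 = 59320 mm.

59320 mm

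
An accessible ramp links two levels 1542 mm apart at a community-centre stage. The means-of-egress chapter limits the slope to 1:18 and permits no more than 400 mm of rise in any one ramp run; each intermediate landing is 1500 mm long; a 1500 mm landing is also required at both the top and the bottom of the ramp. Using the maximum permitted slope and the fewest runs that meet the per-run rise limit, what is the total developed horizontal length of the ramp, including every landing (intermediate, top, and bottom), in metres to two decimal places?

35.26 m

1542 / 400 = 3.855 → round up to 4 ramp runs. That means 3 intermediate landings.
Ramp run (horizontal) at 1:18: 1542 × 18 = 27756 mm.
3 intermediate landings contribute 3 × 1500 = 4500 mm.
Top and bottom landings: 2 × 1500 = 3000 mm.
Total = 27756 + 4500 + 3000 = 35256 mm.
= 35.26 m.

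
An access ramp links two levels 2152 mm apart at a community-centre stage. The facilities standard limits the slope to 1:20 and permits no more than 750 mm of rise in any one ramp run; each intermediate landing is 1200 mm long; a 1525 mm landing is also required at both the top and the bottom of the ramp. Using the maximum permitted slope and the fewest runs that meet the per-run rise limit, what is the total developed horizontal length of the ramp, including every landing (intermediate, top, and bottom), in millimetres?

48490 mm

2152 / 750 = 2.869 → round up to 3 ramp runs. That means 2 intermediate landings.
Horizontal run for 2152 mm of rise at 1:20 is 2152 × 20 = 43040 mm.
Intermediate landings: 2 × 1200 = 2400 mm.
Top and bottom landings: 2 × 1525 = 3050 mm.
Total = 43040 + 2400 + 3050 = 48490 mm.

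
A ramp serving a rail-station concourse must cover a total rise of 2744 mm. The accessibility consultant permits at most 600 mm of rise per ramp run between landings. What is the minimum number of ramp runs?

At most 600 each: 2744/600 = 4.57, giving 5 ramp runs.

5 runs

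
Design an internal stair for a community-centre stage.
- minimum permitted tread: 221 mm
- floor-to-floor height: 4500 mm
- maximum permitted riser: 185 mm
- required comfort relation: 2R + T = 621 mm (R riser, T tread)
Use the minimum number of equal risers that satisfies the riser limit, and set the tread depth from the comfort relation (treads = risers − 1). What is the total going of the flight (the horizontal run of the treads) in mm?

4500 / 185 = 24.32, so 25 risers are needed.
R = 4500 ÷ 25 = 180 mm.
Tread T = 621 − 2 × 180 = 261 mm (≥ 221 mm).
Treads = 25 − 1 = 24; going = 24 × 261 = 6264 mm.

6264 mm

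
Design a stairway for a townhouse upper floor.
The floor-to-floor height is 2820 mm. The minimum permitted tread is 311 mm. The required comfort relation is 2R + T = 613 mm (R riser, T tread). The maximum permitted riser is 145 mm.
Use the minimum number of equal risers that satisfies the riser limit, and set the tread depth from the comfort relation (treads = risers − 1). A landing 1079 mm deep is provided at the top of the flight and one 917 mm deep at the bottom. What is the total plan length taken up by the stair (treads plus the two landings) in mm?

8285 mm

2820 / 145 = 19.448 → round up to 20 risers.
R = 2820 ÷ 20 = 141 mm.
T = 613 − 2·141 = 331 mm, which satisfies the 311 mm minimum.
Treads = 20 − 1 = 19; going = 19 × 331 = 6289 mm.
Enclosure = 6289 + 1079 + 917 = 8285 mm.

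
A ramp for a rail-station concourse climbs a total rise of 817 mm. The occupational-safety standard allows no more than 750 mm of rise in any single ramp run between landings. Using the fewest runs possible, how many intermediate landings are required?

817 / 750 = 1.09, so 2 ramp runs are needed.
2 runs are separated by 1 intermediate landings.

1 intermediate landings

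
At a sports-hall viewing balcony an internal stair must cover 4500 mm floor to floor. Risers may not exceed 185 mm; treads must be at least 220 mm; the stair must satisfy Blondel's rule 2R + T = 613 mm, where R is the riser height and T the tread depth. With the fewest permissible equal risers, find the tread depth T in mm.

253 mm

⌈4500/185⌉ = 25 risers.
Each riser is 4500/25 = 180 mm (≤ 185 mm).
Tread T = 613 − 2 × 180 = 253 mm (≥ 220 mm).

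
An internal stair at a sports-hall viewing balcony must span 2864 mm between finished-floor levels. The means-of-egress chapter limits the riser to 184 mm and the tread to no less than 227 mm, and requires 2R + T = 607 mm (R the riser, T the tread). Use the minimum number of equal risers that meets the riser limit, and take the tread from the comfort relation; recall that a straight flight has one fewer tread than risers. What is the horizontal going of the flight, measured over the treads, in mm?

2864 / 184 = 15.565 → round up to 16 risers.
Each riser is 2864/16 = 179 mm (≤ 184 mm).
From 2R + T = 607: T = 607 − 358 = 249 mm.
16 risers give 15 treads; going = 15 × 249 = 3735 mm.

3735 mm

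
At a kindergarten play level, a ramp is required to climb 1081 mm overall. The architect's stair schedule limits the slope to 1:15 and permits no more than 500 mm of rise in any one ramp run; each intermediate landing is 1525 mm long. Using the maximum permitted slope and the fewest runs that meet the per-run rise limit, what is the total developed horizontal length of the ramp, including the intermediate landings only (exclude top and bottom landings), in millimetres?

19265 mm

At most 500 each: 1081/500 = 2.16, giving 3 ramp runs. That means 2 intermediate landings.
Horizontal run for 1081 mm of rise at 1:15 is 1081 × 15 = 16215 mm.
Intermediate landings: 2 × 1525 = 3050 mm.
Total developed length = 16215 + 3050 = 19265 mm.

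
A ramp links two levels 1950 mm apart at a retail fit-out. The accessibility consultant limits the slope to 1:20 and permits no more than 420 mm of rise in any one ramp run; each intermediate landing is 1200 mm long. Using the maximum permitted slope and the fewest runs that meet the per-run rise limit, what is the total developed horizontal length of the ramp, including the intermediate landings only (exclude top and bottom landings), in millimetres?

43800 mm

⌈1950/420⌉ = 5 ramp runs. That means 4 intermediate landings.
Horizontal run for 1950 mm of rise at 1:20 is 1950 × 20 = 39000 mm.
Intermediate landings: 4 × 1200 = 4800 mm.
Developed length = 39000 + 4800 = 43800 mm.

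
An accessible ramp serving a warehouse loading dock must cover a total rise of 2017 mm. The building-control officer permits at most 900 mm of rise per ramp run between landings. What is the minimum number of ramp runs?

At most 900 each: 2017/900 = 2.24, giving 3 ramp runs.

3 runs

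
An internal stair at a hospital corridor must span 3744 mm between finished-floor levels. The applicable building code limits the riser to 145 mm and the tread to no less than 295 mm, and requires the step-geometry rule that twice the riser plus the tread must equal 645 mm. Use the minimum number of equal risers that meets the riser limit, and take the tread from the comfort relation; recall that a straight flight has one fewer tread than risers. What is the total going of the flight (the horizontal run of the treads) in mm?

3744 / 145 = 25.821 → round up to 26 risers.
Riser R = 3744 / 26 = 144 mm, within the 145 mm limit.
T = 645 − 2·144 = 357 mm, which satisfies the 295 mm minimum.
Treads = 26 − 1 = 25; going = 25 × 357 = 8925 mm.

8925 mm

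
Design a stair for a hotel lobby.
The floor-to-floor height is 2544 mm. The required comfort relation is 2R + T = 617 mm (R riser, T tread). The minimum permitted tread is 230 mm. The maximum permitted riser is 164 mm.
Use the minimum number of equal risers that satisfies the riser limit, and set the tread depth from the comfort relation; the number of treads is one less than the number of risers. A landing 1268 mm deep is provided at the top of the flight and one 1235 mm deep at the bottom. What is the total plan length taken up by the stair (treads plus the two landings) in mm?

6988 mm

At most 164 each: 2544/164 = 15.51, giving 16 risers.
Each riser is 2544/16 = 159 mm (≤ 164 mm).
From 2R + T = 617: T = 617 − 318 = 299 mm.
Going = (16 − 1) × 299 = 4485 mm.
Enclosure = 4485 + 1268 + 1235 = 6988 mm.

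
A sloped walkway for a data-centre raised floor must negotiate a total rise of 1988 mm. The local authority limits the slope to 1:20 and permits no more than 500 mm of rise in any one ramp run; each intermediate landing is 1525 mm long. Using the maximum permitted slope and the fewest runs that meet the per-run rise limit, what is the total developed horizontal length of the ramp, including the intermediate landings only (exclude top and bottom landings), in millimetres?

44335 mm

At most 500 each: 1988/500 = 3.98, giving 4 ramp runs. That means 3 intermediate landings.
Horizontal run for 1988 mm of rise at 1:20 is 1988 × 20 = 39760 mm.
3 intermediate landings contribute 3 × 1525 = 4575 mm.
Developed length = 39760 + 4575 = 44335 mm.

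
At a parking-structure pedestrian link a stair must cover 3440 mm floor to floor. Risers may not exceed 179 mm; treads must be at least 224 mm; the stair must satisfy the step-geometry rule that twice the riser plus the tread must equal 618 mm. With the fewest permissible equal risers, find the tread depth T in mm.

3440 / 179 = 19.22, so 20 risers are needed.
R = 3440 ÷ 20 = 172 mm.
From 2R + T = 618: T = 618 − 344 = 274 mm.

274 mm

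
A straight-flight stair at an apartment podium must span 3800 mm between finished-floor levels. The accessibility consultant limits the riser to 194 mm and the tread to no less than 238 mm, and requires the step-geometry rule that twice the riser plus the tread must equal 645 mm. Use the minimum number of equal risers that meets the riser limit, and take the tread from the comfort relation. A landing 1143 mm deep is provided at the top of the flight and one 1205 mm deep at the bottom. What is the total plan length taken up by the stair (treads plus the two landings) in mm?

7383 mm

3800 / 194 = 19.588 → round up to 20 risers.
Riser R = 3800 / 20 = 190 mm, within the 194 mm limit.
Tread T = 645 − 2 × 190 = 265 mm (≥ 238 mm).
20 risers give 19 treads; going = 19 × 265 = 5035 mm.
Enclosure = 5035 + 1143 + 1205 = 7383 mm.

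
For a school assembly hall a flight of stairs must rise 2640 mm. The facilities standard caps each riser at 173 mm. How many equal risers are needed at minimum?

16 risers

At most 173 each: 2640/173 = 15.26, giving 16 risers.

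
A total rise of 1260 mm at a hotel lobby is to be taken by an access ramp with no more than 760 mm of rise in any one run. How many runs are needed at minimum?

1260 / 760 = 1.658 → round up to 2 ramp runs.

2 runs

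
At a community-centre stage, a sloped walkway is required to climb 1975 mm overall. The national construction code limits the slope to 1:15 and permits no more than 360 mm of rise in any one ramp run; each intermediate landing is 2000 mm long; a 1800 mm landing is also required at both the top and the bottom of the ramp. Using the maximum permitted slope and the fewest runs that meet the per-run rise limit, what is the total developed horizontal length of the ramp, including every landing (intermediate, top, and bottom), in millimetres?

1975 / 360 = 5.49, so 6 ramp runs are needed. That means 5 intermediate landings.
Horizontal run for 1975 mm of rise at 1:15 is 1975 × 15 = 29625 mm.
5 intermediate landings contribute 5 × 2000 = 10000 mm.
Top and bottom landings: 2 × 1800 = 3600 mm.
Total = 29625 + 10000 + 3600 = 43225 mm.

43225 mm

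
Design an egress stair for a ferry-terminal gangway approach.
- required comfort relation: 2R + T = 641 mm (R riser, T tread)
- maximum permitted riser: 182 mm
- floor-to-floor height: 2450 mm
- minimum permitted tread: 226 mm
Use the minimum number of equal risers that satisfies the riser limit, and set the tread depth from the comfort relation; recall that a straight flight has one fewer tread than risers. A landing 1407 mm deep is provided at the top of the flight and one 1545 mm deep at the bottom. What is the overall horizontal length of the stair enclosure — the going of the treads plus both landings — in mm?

2450 / 182 = 13.462 → round up to 14 risers.
R = 2450 ÷ 14 = 175 mm.
Tread T = 641 − 2 × 175 = 291 mm (≥ 226 mm).
Treads = 14 − 1 = 13; going = 13 × 291 = 3783 mm.
Add landings: 3783 + 1407 + 1545 = 6735 mm.

6735 mm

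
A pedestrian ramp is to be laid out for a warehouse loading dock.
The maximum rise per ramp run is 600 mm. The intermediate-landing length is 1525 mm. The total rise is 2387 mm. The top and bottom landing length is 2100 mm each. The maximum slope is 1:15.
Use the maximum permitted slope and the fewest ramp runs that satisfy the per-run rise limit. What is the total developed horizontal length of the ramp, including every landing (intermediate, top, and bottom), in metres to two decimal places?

2387 / 600 = 3.978 → round up to 4 ramp runs. That means 3 intermediate landings.
Horizontal run for 2387 mm of rise at 1:15 is 2387 × 15 = 35805 mm.
3 intermediate landings contribute 3 × 1525 = 4575 mm.
Top and bottom landings: 2 × 2100 = 4200 mm.
Total = 35805 + 4575 + 4200 = 44580 mm.
= 44.58 m.

44.58 m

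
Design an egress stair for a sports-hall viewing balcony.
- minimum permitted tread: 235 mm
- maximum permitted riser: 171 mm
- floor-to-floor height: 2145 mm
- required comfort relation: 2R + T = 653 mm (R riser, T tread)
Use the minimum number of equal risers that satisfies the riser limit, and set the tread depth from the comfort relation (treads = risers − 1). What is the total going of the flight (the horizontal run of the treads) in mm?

3876 mm

At most 171 each: 2145/171 = 12.54, giving 13 risers.
R = 2145 ÷ 13 = 165 mm.
T = 653 − 2·165 = 323 mm, which satisfies the 235 mm minimum.
Going = (13 − 1) × 323 = 3876 mm.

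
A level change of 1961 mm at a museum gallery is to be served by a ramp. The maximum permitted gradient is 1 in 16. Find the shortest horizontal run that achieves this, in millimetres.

31376 mm

Run = rise × 16 = 1961 × 16 = 31376 mm.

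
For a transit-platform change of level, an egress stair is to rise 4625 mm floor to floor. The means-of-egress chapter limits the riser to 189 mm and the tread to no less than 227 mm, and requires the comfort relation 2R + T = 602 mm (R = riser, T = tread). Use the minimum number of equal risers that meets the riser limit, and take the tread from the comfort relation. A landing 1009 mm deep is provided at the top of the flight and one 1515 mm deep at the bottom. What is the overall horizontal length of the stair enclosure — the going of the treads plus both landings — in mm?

4625 / 189 = 24.47, so 25 risers are needed.
R = 4625 ÷ 25 = 185 mm.
From 2R + T = 602: T = 602 − 370 = 232 mm.
Going = (25 − 1) × 232 = 5568 mm.
Add landings: 5568 + 1009 + 1515 = 8092 mm.

8092 mm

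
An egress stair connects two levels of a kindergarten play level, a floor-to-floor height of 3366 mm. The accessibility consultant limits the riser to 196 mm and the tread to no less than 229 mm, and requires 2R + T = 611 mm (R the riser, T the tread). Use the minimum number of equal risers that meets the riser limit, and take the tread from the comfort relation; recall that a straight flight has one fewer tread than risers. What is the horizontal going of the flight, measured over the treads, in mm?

3366 / 196 = 17.173 → round up to 18 risers.
Each riser is 3366/18 = 187 mm (≤ 196 mm).
From 2R + T = 611: T = 611 − 374 = 237 mm.
Treads = 18 − 1 = 17; going = 17 × 237 = 4029 mm.

4029 mm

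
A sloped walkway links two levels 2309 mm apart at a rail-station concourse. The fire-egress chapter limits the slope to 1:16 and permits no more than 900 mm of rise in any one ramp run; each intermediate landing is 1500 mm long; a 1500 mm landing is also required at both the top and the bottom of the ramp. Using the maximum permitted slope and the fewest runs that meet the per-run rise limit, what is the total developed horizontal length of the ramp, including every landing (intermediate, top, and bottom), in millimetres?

2309 / 900 = 2.566 → round up to 3 ramp runs. That means 2 intermediate landings.
Ramp run (horizontal) at 1:16: 2309 × 16 = 36944 mm.
Intermediate landings: 2 × 1500 = 3000 mm.
Top and bottom landings: 2 × 1500 = 3000 mm.
Total = 36944 + 3000 + 3000 = 42944 mm.

42944 mm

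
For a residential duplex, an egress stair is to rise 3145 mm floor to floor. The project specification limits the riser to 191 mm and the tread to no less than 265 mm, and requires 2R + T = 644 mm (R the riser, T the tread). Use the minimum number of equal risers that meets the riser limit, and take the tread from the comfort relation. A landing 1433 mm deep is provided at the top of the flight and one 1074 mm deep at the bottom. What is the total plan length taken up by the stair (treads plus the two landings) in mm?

3145 / 191 = 16.47, so 17 risers are needed.
R = 3145 ÷ 17 = 185 mm.
Tread T = 644 − 2 × 185 = 274 mm (≥ 265 mm).
17 risers give 16 treads; going = 16 × 274 = 4384 mm.
Enclosure = 4384 + 1433 + 1074 = 6891 mm.

6891 mm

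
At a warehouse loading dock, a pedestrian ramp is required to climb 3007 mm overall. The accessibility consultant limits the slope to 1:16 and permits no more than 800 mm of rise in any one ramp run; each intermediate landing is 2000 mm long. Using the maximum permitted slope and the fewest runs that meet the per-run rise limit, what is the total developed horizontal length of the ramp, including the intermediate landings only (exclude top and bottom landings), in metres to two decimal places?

54.11 m

⌈3007/800⌉ = 4 ramp runs. That means 3 intermediate landings.
Horizontal run for 3007 mm of rise at 1:16 is 3007 × 16 = 48112 mm.
Intermediate landings: 3 × 2000 = 6000 mm.
Developed length = 48112 + 6000 = 54112 mm.
= 54.11 m.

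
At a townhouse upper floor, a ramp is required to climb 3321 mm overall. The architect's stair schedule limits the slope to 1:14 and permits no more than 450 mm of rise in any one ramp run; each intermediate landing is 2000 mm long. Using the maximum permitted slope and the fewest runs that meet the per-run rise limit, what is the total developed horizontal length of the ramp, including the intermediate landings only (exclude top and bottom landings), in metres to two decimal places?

60.49 m

At most 450 each: 3321/450 = 7.38, giving 8 ramp runs. That means 7 intermediate landings.
Horizontal run for 3321 mm of rise at 1:14 is 3321 × 14 = 46494 mm.
7 intermediate landings contribute 7 × 2000 = 14000 mm.
Developed length = 46494 + 14000 = 60494 mm.
= 60.49 m.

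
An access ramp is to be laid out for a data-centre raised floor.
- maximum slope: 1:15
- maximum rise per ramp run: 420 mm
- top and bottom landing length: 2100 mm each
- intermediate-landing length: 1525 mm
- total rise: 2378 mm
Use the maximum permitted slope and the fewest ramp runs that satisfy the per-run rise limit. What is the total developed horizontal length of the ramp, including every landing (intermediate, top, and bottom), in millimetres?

2378 / 420 = 5.662 → round up to 6 ramp runs. That means 5 intermediate landings.
Ramp run (horizontal) at 1:15: 2378 × 15 = 35670 mm.
Intermediate landings: 5 × 1525 = 7625 mm.
Top and bottom landings: 2 × 2100 = 4200 mm.
Total = 35670 + 7625 + 4200 = 47495 mm.

47495 mm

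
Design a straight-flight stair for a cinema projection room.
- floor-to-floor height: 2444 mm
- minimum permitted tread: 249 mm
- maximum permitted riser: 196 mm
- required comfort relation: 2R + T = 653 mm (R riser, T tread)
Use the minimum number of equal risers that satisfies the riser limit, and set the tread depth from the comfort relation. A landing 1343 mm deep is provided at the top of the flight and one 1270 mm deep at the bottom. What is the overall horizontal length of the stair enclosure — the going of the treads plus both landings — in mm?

2444 / 196 = 12.469 → round up to 13 risers.
Each riser is 2444/13 = 188 mm (≤ 196 mm).
T = 653 − 2·188 = 277 mm, which satisfies the 249 mm minimum.
13 risers give 12 treads; going = 12 × 277 = 3324 mm.
Enclosure = 3324 + 1343 + 1270 = 5937 mm.

5937 mm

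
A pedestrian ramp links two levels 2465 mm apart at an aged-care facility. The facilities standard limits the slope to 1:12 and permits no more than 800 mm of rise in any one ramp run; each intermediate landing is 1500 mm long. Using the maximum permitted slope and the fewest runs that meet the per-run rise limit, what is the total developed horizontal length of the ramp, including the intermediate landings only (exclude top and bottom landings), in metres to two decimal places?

⌈2465/800⌉ = 4 ramp runs. That means 3 intermediate landings.
Horizontal run for 2465 mm of rise at 1:12 is 2465 × 12 = 29580 mm.
3 intermediate landings contribute 3 × 1500 = 4500 mm.
Developed length = 29580 + 4500 = 34080 mm.
= 34.08 m.

34.08 m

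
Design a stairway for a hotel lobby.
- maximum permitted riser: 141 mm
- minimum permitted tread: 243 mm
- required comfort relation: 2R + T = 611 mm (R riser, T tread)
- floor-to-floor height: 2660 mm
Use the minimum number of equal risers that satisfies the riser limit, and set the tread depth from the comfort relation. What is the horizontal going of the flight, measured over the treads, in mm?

5958 mm

2660 / 141 = 18.865 → round up to 19 risers.
R = 2660 ÷ 19 = 140 mm.
Tread T = 611 − 2 × 140 = 331 mm (≥ 243 mm).
Going = (19 − 1) × 331 = 5958 mm.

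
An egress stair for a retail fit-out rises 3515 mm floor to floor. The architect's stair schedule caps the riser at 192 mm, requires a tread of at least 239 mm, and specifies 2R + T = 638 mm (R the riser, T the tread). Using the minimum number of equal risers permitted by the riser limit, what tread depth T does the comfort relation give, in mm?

268 mm

At most 192 each: 3515/192 = 18.31, giving 19 risers.
R = 3515 ÷ 19 = 185 mm.
Tread T = 638 − 2 × 185 = 268 mm (≥ 239 mm).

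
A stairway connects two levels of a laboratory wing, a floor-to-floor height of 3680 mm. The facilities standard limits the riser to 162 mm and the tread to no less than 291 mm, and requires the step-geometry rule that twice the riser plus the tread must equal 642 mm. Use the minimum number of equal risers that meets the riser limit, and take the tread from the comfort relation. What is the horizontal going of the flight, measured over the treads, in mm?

3680 / 162 = 22.716 → round up to 23 risers.
R = 3680 ÷ 23 = 160 mm.
Tread T = 642 − 2 × 160 = 322 mm (≥ 291 mm).
Treads = 23 − 1 = 22; going = 22 × 322 = 7084 mm.

7084 mm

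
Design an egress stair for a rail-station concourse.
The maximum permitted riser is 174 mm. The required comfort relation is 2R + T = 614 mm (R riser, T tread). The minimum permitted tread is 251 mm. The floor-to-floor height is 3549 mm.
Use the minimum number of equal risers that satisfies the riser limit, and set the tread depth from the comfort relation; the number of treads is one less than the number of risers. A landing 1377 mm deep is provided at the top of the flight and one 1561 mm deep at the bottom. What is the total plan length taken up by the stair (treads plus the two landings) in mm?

⌈3549/174⌉ = 21 risers.
R = 3549 ÷ 21 = 169 mm.
Tread T = 614 − 2 × 169 = 276 mm (≥ 251 mm).
21 risers give 20 treads; going = 20 × 276 = 5520 mm.
Add landings: 5520 + 1377 + 1561 = 8458 mm.

8458 mm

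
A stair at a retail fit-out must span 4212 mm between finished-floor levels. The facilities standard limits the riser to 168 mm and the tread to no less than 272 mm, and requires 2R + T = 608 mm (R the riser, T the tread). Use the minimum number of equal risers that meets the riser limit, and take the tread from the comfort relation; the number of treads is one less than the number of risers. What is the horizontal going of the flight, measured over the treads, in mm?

⌈4212/168⌉ = 26 risers.
Riser R = 4212 / 26 = 162 mm, within the 168 mm limit.
From 2R + T = 608: T = 608 − 324 = 284 mm.
26 risers give 25 treads; going = 25 × 284 = 7100 mm.

7100 mm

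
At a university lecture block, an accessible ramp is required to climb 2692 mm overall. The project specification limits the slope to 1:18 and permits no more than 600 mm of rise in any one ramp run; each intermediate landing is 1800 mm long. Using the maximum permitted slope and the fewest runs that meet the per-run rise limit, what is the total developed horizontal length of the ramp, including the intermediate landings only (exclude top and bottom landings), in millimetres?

2692 / 600 = 4.487 → round up to 5 ramp runs. That means 4 intermediate landings.
Ramp run (horizontal) at 1:18: 2692 × 18 = 48456 mm.
4 intermediate landings contribute 4 × 1800 = 7200 mm.
Total developed length = 48456 + 7200 = 55656 mm.

55656 mm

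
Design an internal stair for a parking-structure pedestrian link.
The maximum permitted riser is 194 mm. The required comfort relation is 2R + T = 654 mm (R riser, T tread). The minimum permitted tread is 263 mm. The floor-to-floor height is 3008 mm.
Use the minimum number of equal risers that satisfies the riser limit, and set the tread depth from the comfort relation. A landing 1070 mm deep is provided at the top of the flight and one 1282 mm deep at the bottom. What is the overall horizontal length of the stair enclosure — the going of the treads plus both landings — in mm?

6522 mm

3008 / 194 = 15.505 → round up to 16 risers.
R = 3008 ÷ 16 = 188 mm.
T = 654 − 2·188 = 278 mm, which satisfies the 263 mm minimum.
16 risers give 15 treads; going = 15 × 278 = 4170 mm.
Enclosure = 4170 + 1070 + 1282 = 6522 mm.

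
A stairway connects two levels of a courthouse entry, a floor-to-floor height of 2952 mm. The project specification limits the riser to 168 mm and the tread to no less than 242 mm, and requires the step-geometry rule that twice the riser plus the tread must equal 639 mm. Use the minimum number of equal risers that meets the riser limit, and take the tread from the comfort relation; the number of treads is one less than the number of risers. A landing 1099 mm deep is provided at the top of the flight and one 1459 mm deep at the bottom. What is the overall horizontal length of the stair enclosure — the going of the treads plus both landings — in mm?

2952 / 168 = 17.57, so 18 risers are needed.
Riser R = 2952 / 18 = 164 mm, within the 168 mm limit.
From 2R + T = 639: T = 639 − 328 = 311 mm.
18 risers give 17 treads; going = 17 × 311 = 5287 mm.
Enclosure = 5287 + 1099 + 1459 = 7845 mm.

7845 mm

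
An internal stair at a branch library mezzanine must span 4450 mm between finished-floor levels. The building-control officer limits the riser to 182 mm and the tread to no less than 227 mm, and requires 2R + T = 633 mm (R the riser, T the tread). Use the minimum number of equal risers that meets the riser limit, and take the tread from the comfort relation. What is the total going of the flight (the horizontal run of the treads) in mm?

6648 mm

⌈4450/182⌉ = 25 risers.
Each riser is 4450/25 = 178 mm (≤ 182 mm).
Tread T = 633 − 2 × 178 = 277 mm (≥ 227 mm).
Treads = 25 − 1 = 24; going = 24 × 277 = 6648 mm.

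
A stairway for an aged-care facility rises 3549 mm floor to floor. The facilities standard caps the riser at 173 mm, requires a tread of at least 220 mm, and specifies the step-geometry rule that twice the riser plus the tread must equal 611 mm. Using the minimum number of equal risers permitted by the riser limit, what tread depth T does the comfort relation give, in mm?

3549 / 173 = 20.51, so 21 risers are needed.
R = 3549 ÷ 21 = 169 mm.
T = 611 − 2·169 = 273 mm, which satisfies the 220 mm minimum.

273 mm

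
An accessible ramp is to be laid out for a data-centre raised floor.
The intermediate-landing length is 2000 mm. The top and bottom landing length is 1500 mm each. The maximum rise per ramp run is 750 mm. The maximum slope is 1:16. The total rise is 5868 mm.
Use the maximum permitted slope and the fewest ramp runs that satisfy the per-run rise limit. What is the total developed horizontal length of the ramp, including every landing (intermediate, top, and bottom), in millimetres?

5868 / 750 = 7.82, so 8 ramp runs are needed. That means 7 intermediate landings.
Horizontal run for 5868 mm of rise at 1:16 is 5868 × 16 = 93888 mm.
7 intermediate landings contribute 7 × 2000 = 14000 mm.
Top and bottom landings: 2 × 1500 = 3000 mm.
Total = 93888 + 14000 + 3000 = 110888 mm.

110888 mm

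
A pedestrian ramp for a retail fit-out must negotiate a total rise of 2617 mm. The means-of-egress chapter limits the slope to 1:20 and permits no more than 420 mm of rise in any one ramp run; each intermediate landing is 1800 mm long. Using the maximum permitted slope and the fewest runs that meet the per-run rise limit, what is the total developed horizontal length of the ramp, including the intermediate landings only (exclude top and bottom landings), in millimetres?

2617 / 420 = 6.23, so 7 ramp runs are needed. That means 6 intermediate landings.
Horizontal run for 2617 mm of rise at 1:20 is 2617 × 20 = 52340 mm.
Intermediate landings: 6 × 1800 = 10800 mm.
Total developed length = 52340 + 10800 = 63140 mm.

63140 mm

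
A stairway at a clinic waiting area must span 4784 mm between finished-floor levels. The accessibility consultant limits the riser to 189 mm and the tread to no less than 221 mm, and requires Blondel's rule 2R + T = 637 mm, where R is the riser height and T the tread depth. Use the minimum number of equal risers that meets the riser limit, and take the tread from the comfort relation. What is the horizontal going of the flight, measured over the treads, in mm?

4784 / 189 = 25.312 → round up to 26 risers.
Riser R = 4784 / 26 = 184 mm, within the 189 mm limit.
T = 637 − 2·184 = 269 mm, which satisfies the 221 mm minimum.
26 risers give 25 treads; going = 25 × 269 = 6725 mm.

6725 mm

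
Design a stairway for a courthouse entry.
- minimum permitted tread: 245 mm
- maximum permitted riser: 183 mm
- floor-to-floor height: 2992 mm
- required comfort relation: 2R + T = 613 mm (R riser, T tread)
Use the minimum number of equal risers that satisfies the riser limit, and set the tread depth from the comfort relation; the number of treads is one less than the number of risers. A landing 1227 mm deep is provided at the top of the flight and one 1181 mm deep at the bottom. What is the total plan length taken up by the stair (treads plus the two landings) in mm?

6584 mm

2992 / 183 = 16.350 → round up to 17 risers.
R = 2992 ÷ 17 = 176 mm.
From 2R + T = 613: T = 613 − 352 = 261 mm.
Going = (17 − 1) × 261 = 4176 mm.
Add landings: 4176 + 1227 + 1181 = 6584 mm.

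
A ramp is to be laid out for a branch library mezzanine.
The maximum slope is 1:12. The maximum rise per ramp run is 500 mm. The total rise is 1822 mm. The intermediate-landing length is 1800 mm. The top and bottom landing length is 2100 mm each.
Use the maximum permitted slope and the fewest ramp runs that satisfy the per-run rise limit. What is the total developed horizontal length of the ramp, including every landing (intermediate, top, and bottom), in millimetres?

1822 / 500 = 3.64, so 4 ramp runs are needed. That means 3 intermediate landings.
Horizontal run for 1822 mm of rise at 1:12 is 1822 × 12 = 21864 mm.
3 intermediate landings contribute 3 × 1800 = 5400 mm.
Top and bottom landings: 2 × 2100 = 4200 mm.
Total = 21864 + 5400 + 4200 = 31464 mm.

31464 mm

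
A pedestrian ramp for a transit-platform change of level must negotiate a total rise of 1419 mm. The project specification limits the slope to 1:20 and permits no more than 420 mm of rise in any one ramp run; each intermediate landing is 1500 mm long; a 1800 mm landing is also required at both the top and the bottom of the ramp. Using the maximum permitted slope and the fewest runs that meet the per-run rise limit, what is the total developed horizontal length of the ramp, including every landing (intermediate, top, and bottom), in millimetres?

At most 420 each: 1419/420 = 3.38, giving 4 ramp runs. That means 3 intermediate landings.
Ramp run (horizontal) at 1:20: 1419 × 20 = 28380 mm.
3 intermediate landings contribute 3 × 1500 = 4500 mm.
Top and bottom landings: 2 × 1800 = 3600 mm.
Total = 28380 + 4500 + 3600 = 36480 mm.

36480 mm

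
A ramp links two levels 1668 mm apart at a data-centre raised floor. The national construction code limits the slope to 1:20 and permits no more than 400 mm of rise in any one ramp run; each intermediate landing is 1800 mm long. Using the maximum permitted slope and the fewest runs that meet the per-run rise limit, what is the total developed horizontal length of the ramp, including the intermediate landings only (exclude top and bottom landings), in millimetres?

40560 mm

1668 / 400 = 4.17, so 5 ramp runs are needed. That means 4 intermediate landings.
Horizontal run for 1668 mm of rise at 1:20 is 1668 × 20 = 33360 mm.
4 intermediate landings contribute 4 × 1800 = 7200 mm.
Developed length = 33360 + 7200 = 40560 mm.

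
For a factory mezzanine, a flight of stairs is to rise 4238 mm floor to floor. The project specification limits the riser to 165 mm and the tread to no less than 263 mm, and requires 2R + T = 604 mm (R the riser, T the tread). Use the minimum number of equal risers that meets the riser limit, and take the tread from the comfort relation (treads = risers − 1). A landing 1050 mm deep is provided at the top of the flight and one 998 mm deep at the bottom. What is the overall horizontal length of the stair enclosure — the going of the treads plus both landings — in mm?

8998 mm

4238 / 165 = 25.685 → round up to 26 risers.
Riser R = 4238 / 26 = 163 mm, within the 165 mm limit.
T = 604 − 2·163 = 278 mm, which satisfies the 263 mm minimum.
26 risers give 25 treads; going = 25 × 278 = 6950 mm.
Add landings: 6950 + 1050 + 998 = 8998 mm.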